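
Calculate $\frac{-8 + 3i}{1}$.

Divisor is real, so divide each part by 1:
= -8 + 3i


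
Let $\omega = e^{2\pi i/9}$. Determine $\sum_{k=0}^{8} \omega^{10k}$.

Let ζ = ω^10 = e^(2πi·10/9). Since 9 ∤ 10, ζ ≠ 1.
Sum = Σ_{k=0}^{8} ζ^k = (ζ^9 - 1)/(ζ - 1) = (ω^{10·9} - 1)/(ζ - 1) = (1 - 1)/(ζ - 1) = 0


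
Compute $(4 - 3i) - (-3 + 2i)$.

(4 - (-3)) + (-3 - 2)i = 7 - 5i


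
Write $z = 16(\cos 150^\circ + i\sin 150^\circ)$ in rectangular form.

a = r cos θ = 16 * -sqrt(3)/2 = -8*sqrt(3)
b = r sin θ = 16 * 1/2 = 8
z = -8*sqrt(3) + 8i


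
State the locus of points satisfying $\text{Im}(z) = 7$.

Im(z) = y where z = x + yi; the equation y = 7 is satisfied by all points with that y-coordinate
Locus: Horizontal line y = 7


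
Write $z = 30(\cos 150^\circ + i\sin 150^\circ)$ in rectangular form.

a = r cos θ = 30 * -sqrt(3)/2 = -15*sqrt(3)
b = r sin θ = 30 * 1/2 = 15
z = -15*sqrt(3) + 15i


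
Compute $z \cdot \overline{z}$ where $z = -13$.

z * conjugate(z) = |z|^2 = a^2 + b^2
= (-13)^2 + 0^2 = 169


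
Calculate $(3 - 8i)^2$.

(a + bi)^2 = a^2 - b^2 + 2abi
= 3^2 - (-8)^2 + 2*3*(-8)i
= -55 - 48i


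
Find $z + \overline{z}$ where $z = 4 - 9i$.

z + conjugate(z) = (a + bi) + (a - bi) = 2a
= 2 * 4 = 8


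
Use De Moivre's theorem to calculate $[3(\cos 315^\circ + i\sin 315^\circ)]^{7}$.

By De Moivre: z^n = r^n(cos(nθ) + i sin(nθ))
= 3^7(cos(7*315°) + i sin(7*315°))
= 2187(cos 45° + i sin 45°)
= 2187*sqrt(2)/2 + (2187*sqrt(2)/2)i


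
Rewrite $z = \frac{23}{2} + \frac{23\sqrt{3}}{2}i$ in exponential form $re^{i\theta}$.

r = |z| = sqrt((23/2)^2 + (23*sqrt(3)/2)^2) = sqrt(529/4 + 1587/4) = sqrt(529) = 23
θ = arctan(b/a) = arctan(19.9186/11.5) (quadrant-adjusted) = 60° = π/3
z = 23e^(i*π/3)


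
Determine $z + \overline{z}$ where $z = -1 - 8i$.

z + conjugate(z) = (a + bi) + (a - bi) = 2a
= 2 * (-1) = -2


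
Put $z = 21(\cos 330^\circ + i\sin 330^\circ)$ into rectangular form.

a = r cos θ = 21 * sqrt(3)/2 = 21*sqrt(3)/2
b = r sin θ = 21 * -1/2 = -21/2
z = 21*sqrt(3)/2 - (21/2)i


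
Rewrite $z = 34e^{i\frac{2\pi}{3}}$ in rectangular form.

a = r cos θ = 34 * -1/2 = -17
b = r sin θ = 34 * sqrt(3)/2 = 17*sqrt(3)
z = -17 + 17*sqrt(3)i


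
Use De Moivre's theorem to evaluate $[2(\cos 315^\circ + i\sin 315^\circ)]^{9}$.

By De Moivre: z^n = r^n(cos(nθ) + i sin(nθ))
= 2^9(cos(9*315°) + i sin(9*315°))
= 512(cos 315° + i sin 315°)
= 256*sqrt(2) - 256*sqrt(2)i


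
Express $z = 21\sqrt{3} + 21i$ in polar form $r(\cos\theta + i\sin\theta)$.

r = |z| = sqrt(a^2 + b^2) = sqrt((21*sqrt(3))^2 + (21)^2) = sqrt(1323 + 441) = sqrt(1764) = 42
θ = arctan(b/a) = arctan(21/36.3731) (quadrant-adjusted) = 30°
z = 42(cos 30° + i sin 30°)


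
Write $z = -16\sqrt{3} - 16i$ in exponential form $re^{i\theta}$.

r = |z| = sqrt((-16*sqrt(3))^2 + (-16)^2) = sqrt(768 + 256) = sqrt(1024) = 32
θ = arctan(b/a) = arctan(-16/-27.7128) (quadrant-adjusted) = 210° = 7π/6
z = 32e^(i*7π/6)


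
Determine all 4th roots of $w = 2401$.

|w| = 2401, arg(w) = 0°
Root modulus = 2401^(1/4) = 7
Root arguments: θ_k = (0° + 360°k)/4 for k = 0, 1, ..., 3
Roots: 7, 7i, -7, -7i


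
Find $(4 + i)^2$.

(a + bi)^2 = a^2 - b^2 + 2abi
= 4^2 - 1^2 + 2*4*1i
= 15 + 8i


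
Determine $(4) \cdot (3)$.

(a1*a2 - b1*b2) + (a1*b2 + b1*a2)i
= (12 - 0) + (0 + 0)i
= 12


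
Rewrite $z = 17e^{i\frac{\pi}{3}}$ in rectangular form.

a = r cos θ = 17 * 1/2 = 17/2
b = r sin θ = 17 * sqrt(3)/2 = 17*sqrt(3)/2
z = 17/2 + (17*sqrt(3)/2)i


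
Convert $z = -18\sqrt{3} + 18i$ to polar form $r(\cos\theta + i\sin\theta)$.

r = |z| = sqrt(a^2 + b^2) = sqrt((-18*sqrt(3))^2 + (18)^2) = sqrt(972 + 324) = sqrt(1296) = 36
θ = arctan(b/a) = arctan(18/-31.1769) (quadrant-adjusted) = 150°
z = 36(cos 150° + i sin 150°)


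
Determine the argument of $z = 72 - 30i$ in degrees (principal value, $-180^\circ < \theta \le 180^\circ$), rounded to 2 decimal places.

θ = arctan(b/a) = arctan(-30/72) (quadrant-adjusted) = -22.62°


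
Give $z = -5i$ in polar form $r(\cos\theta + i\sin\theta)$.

r = |z| = sqrt(a^2 + b^2) = sqrt((0)^2 + (-5)^2) = sqrt(0 + 25) = sqrt(25) = 5
a = 0 and b < 0, so z lies on the negative imaginary axis: θ = 270°
z = 5(cos 270° + i sin 270°)


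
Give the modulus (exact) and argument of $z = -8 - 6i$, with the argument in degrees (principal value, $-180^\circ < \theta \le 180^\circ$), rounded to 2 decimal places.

|z| = sqrt((-8)^2 + (-6)^2) = 10
arg(z) = arctan(b/a) = arctan(-6/-8) (quadrant-adjusted) = -143.13°


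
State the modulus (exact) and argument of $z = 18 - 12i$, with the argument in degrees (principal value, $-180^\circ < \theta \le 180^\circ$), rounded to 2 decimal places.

|z| = sqrt(18^2 + (-12)^2) = sqrt(468)
arg(z) = arctan(b/a) = arctan(-12/18) (quadrant-adjusted) = -33.69°


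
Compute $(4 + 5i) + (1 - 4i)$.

(4 + 1) + (5 + (-4))i = 5 + i


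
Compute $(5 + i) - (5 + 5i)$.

(5 - 5) + (1 - 5)i = -4i


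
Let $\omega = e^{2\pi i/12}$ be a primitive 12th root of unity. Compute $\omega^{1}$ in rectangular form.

ω^1 = e^(2πi·1/12) = e^(i·1π/6)
= cos(1π/6) + i sin(1π/6)
= sqrt(3)/2 + (1/2)i


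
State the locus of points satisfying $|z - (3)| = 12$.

|z - z0| = r describes a circle centered at z0 with radius r
Here z0 = 3 and r = 12
Locus: Circle centered at (3, 0) with radius 12


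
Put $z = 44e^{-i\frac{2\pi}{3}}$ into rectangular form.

a = r cos θ = 44 * -1/2 = -22
b = r sin θ = 44 * -sqrt(3)/2 = -22*sqrt(3)
z = -22 - 22*sqrt(3)i


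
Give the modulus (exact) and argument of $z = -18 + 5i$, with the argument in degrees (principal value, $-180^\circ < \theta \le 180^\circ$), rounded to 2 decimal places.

|z| = sqrt((-18)^2 + 5^2) = sqrt(349)
arg(z) = arctan(b/a) = arctan(5/-18) (quadrant-adjusted) = 164.48°


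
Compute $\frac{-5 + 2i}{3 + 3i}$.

Multiply numerator and denominator by conjugate (3 - 3i):
= (-5 + 2i)(3 - 3i) / (3^2 + 3^2)
= (-9 + 21i) / 18
Divide through by 3: (-3 + 7i) / 6
= -1/2 + (7/6)i


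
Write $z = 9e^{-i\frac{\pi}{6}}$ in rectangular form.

a = r cos θ = 9 * sqrt(3)/2 = 9*sqrt(3)/2
b = r sin θ = 9 * -1/2 = -9/2
z = 9*sqrt(3)/2 - (9/2)i


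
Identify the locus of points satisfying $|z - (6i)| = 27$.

|z - z0| = r describes a circle centered at z0 with radius r
Here z0 = 6i and r = 27
Locus: Circle centered at (0, 6) with radius 27


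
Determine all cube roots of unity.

ω_k = e^(2πik/3) = cos(2πk/3) + i sin(2πk/3) for k = 0, 1, ..., 2
Roots: 1, -1/2 + (sqrt(3)/2)i, -1/2 - (sqrt(3)/2)i


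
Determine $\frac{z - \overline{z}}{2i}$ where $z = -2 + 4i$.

z - conjugate(z) = 2bi
(z - conjugate(z))/(2i) = 2bi/(2i) = b = 4


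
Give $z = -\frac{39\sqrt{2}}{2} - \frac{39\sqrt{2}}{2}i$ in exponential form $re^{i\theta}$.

r = |z| = sqrt((-39*sqrt(2)/2)^2 + (-39*sqrt(2)/2)^2) = sqrt(1521/2 + 1521/2) = sqrt(1521) = 39
θ = arctan(b/a) = arctan(-27.5772/-27.5772) (quadrant-adjusted) = 225° = 5π/4
z = 39e^(i*5π/4)


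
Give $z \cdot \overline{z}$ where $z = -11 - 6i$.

z * conjugate(z) = |z|^2 = a^2 + b^2
= (-11)^2 + (-6)^2 = 157


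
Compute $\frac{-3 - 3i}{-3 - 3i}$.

Multiply numerator and denominator by conjugate (-3 + 3i):
= (-3 - 3i)(-3 + 3i) / ((-3)^2 + (-3)^2)
= (18) / 18
= 1


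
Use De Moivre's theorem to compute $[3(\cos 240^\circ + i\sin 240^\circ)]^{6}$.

By De Moivre: z^n = r^n(cos(nθ) + i sin(nθ))
= 3^6(cos(6*240°) + i sin(6*240°))
= 729(cos 0° + i sin 0°)
= 729


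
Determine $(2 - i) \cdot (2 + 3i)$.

(a1*a2 - b1*b2) + (a1*b2 + b1*a2)i
= (4 - (-3)) + (6 + (-2))i
= 7 + 4i


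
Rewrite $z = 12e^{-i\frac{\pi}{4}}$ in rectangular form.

a = r cos θ = 12 * sqrt(2)/2 = 6*sqrt(2)
b = r sin θ = 12 * -sqrt(2)/2 = -6*sqrt(2)
z = 6*sqrt(2) - 6*sqrt(2)i


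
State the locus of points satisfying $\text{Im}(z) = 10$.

Im(z) = y where z = x + yi; the equation y = 10 is satisfied by all points with that y-coordinate
Locus: Horizontal line y = 10


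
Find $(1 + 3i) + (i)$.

(1 + 0) + (3 + 1)i = 1 + 4i


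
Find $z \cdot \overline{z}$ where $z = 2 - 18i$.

z * conjugate(z) = |z|^2 = a^2 + b^2
= 2^2 + (-18)^2 = 328


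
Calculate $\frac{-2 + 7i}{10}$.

Divisor is real, so divide each part by 10:
= -1/5 + (7/10)i


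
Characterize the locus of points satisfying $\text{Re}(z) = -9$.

Re(z) = x where z = x + yi; the equation x = -9 is satisfied by all points with that x-coordinate
Locus: Vertical line x = -9


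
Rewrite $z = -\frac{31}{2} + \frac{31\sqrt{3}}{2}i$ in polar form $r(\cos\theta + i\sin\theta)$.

r = |z| = sqrt(a^2 + b^2) = sqrt((-31/2)^2 + (31*sqrt(3)/2)^2) = sqrt(961/4 + 2883/4) = sqrt(961) = 31
θ = arctan(b/a) = arctan(26.8468/-15.5) (quadrant-adjusted) = 120°
z = 31(cos 120° + i sin 120°)


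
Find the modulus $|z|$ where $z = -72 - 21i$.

|z| = sqrt(a^2 + b^2) = sqrt((-72)^2 + (-21)^2) = sqrt(5625) = 75


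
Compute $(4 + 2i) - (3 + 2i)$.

(4 - 3) + (2 - 2)i = 1


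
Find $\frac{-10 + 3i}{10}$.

Divisor is real, so divide each part by 10:
= -1 + (3/10)i


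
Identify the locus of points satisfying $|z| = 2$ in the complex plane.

|z| = 2 means sqrt(x^2 + y^2) = 2
This is a circle of radius 2 centered at the origin


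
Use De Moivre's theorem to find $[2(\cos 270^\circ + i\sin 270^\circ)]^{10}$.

By De Moivre: z^n = r^n(cos(nθ) + i sin(nθ))
= 2^10(cos(10*270°) + i sin(10*270°))
= 1024(cos 180° + i sin 180°)
= -1024


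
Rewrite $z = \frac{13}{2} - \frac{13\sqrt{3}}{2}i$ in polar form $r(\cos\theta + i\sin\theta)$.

r = |z| = sqrt(a^2 + b^2) = sqrt((13/2)^2 + (-13*sqrt(3)/2)^2) = sqrt(169/4 + 507/4) = sqrt(169) = 13
θ = arctan(b/a) = arctan(-11.2583/6.5) (quadrant-adjusted) = 300°
z = 13(cos 300° + i sin 300°)


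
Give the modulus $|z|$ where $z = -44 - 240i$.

|z| = sqrt(a^2 + b^2) = sqrt((-44)^2 + (-240)^2) = sqrt(59536) = 244


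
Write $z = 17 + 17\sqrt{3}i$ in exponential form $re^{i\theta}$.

r = |z| = sqrt((17)^2 + (17*sqrt(3))^2) = sqrt(289 + 867) = sqrt(1156) = 34
θ = arctan(b/a) = arctan(29.4449/17) (quadrant-adjusted) = 60° = π/3
z = 34e^(i*π/3)


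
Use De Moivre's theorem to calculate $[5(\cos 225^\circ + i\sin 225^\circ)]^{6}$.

By De Moivre: z^n = r^n(cos(nθ) + i sin(nθ))
= 5^6(cos(6*225°) + i sin(6*225°))
= 15625(cos 270° + i sin 270°)
= -15625i


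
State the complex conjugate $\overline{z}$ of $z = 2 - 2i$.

If z = a + bi, then conjugate(z) = a - bi
conjugate(2 - 2i) = 2 + 2i


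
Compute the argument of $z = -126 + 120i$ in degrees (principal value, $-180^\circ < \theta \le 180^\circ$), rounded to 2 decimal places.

θ = arctan(b/a) = arctan(120/-126) (quadrant-adjusted) = 136.40°


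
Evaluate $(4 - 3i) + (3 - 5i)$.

(4 + 3) + (-3 + (-5))i = 7 - 8i


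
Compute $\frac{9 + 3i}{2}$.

Divisor is real, so divide each part by 2:
= 9/2 + (3/2)i


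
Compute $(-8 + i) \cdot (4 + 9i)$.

(a1*a2 - b1*b2) + (a1*b2 + b1*a2)i
= (-32 - 9) + (-72 + 4)i
= -41 - 68i


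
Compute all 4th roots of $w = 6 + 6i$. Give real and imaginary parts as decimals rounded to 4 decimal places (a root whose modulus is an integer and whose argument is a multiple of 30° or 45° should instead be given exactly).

|w| = sqrt(72) ≈ 8.485281, arg(w) = 45°
Root modulus = sqrt(72)^(1/4) ≈ 1.706737
Root arguments: θ_k = (45° + 360°k)/4 for k = 0, 1, ..., 3
Compute each root as (root modulus)(cos θ_k + i sin θ_k) using full-precision intermediates, then round to 4 decimal places.
Roots: 1.6739 + 0.3330i, -0.3330 + 1.6739i, -1.6739 - 0.3330i, 0.3330 - 1.6739i


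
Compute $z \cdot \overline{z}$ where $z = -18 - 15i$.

z * conjugate(z) = |z|^2 = a^2 + b^2
= (-18)^2 + (-15)^2 = 549


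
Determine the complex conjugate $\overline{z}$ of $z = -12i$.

If z = a + bi, then conjugate(z) = a - bi
conjugate(-12i) = 12i


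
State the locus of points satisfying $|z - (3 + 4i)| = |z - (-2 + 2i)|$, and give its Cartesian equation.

|z - z1| = |z - z2| means z is equidistant from z1 and z2,
i.e. the perpendicular bisector of the segment from (3, 4) to (-2, 2) (midpoint (1/2, 3)).
With z = x + yi, square both sides:
(x - 3)^2 + (y - 4)^2 = (x - (-2))^2 + (y - 2)^2
The x^2 and y^2 terms cancel: -10x + (-4)y = 8 - 25 = -17
Simplify: 10x + 4y = 17
Locus: Perpendicular bisector of the segment from (3, 4) to (-2, 2): the line 10x + 4y = 17


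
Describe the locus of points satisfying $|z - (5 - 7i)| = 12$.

|z - z0| = r describes a circle centered at z0 with radius r
Here z0 = 5 - 7i and r = 12
Locus: Circle centered at (5, -7) with radius 12


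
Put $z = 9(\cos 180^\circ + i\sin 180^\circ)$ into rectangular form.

a = r cos θ = 9 * -1 = -9
b = r sin θ = 9 * 0 = 0
z = -9


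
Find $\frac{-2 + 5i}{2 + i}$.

Multiply numerator and denominator by conjugate (2 - i):
= (-2 + 5i)(2 - i) / (2^2 + 1^2)
= (1 + 12i) / 5
= 1/5 + (12/5)i


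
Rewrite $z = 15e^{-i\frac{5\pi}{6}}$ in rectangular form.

a = r cos θ = 15 * -sqrt(3)/2 = -15*sqrt(3)/2
b = r sin θ = 15 * -1/2 = -15/2
z = -15*sqrt(3)/2 - (15/2)i


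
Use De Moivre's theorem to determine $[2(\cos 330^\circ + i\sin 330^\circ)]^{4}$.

By De Moivre: z^n = r^n(cos(nθ) + i sin(nθ))
= 2^4(cos(4*330°) + i sin(4*330°))
= 16(cos 240° + i sin 240°)
= -8 - 8*sqrt(3)i


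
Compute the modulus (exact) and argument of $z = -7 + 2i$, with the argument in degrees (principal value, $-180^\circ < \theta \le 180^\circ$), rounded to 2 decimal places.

|z| = sqrt((-7)^2 + 2^2) = sqrt(53)
arg(z) = arctan(b/a) = arctan(2/-7) (quadrant-adjusted) = 164.05°


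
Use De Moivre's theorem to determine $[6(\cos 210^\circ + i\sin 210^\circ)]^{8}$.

By De Moivre: z^n = r^n(cos(nθ) + i sin(nθ))
= 6^8(cos(8*210°) + i sin(8*210°))
= 1679616(cos 240° + i sin 240°)
= -839808 - 839808*sqrt(3)i


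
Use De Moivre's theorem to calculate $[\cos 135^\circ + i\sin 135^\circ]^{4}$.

By De Moivre: z^n = r^n(cos(nθ) + i sin(nθ))
= 1^4(cos(4*135°) + i sin(4*135°))
= 1(cos 180° + i sin 180°)
= -1


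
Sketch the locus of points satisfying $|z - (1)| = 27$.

|z - z0| = r describes a circle centered at z0 with radius r
Here z0 = 1 and r = 27
Locus: Circle centered at (1, 0) with radius 27


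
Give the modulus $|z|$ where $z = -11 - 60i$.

|z| = sqrt(a^2 + b^2) = sqrt((-11)^2 + (-60)^2) = sqrt(3721) = 61


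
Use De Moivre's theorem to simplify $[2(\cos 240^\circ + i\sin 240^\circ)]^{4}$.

By De Moivre: z^n = r^n(cos(nθ) + i sin(nθ))
= 2^4(cos(4*240°) + i sin(4*240°))
= 16(cos 240° + i sin 240°)
= -8 - 8*sqrt(3)i


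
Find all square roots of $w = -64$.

|w| = 64, arg(w) = 180°
Root modulus = 64^(1/2) = 8
Root arguments: θ_k = (180° + 360°k)/2 for k = 0, 1, ..., 1
Roots: 8i, -8i


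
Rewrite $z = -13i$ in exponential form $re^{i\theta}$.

r = |z| = sqrt((0)^2 + (-13)^2) = sqrt(0 + 169) = sqrt(169) = 13
a = 0 and b < 0, so z lies on the negative imaginary axis: θ = -90° = -π/2
z = 13e^(-i*π/2)


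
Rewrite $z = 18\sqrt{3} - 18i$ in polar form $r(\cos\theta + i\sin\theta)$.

r = |z| = sqrt(a^2 + b^2) = sqrt((18*sqrt(3))^2 + (-18)^2) = sqrt(972 + 324) = sqrt(1296) = 36
θ = arctan(b/a) = arctan(-18/31.1769) (quadrant-adjusted) = 330°
z = 36(cos 330° + i sin 330°)


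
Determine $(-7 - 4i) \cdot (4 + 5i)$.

(a1*a2 - b1*b2) + (a1*b2 + b1*a2)i
= (-28 - (-20)) + (-35 + (-16))i
= -8 - 51i


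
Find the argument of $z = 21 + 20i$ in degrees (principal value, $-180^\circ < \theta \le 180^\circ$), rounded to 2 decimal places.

θ = arctan(b/a) = arctan(20/21) (quadrant-adjusted) = 43.60°


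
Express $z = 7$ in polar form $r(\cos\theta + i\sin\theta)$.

r = |z| = sqrt(a^2 + b^2) = sqrt((7)^2 + (0)^2) = sqrt(49 + 0) = sqrt(49) = 7
b = 0 and a > 0, so z lies on the positive real axis: θ = 0°
z = 7(cos 0° + i sin 0°)


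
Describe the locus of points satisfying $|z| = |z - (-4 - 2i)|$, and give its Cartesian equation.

|z - z1| = |z - z2| means z is equidistant from z1 and z2,
i.e. the perpendicular bisector of the segment from (0, 0) to (-4, -2) (midpoint (-2, -1)).
With z = x + yi, square both sides:
(x - 0)^2 + (y - 0)^2 = (x - (-4))^2 + (y - (-2))^2
The x^2 and y^2 terms cancel: -8x + (-4)y = 20 - 0 = 20
Simplify: 2x + y = -5
Locus: Perpendicular bisector of the segment from (0, 0) to (-4, -2): the line 2x + y = -5


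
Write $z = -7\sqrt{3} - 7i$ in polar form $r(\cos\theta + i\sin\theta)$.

r = |z| = sqrt(a^2 + b^2) = sqrt((-7*sqrt(3))^2 + (-7)^2) = sqrt(147 + 49) = sqrt(196) = 14
θ = arctan(b/a) = arctan(-7/-12.1244) (quadrant-adjusted) = 210°
z = 14(cos 210° + i sin 210°)


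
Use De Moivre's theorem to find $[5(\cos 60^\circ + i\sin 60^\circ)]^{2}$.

By De Moivre: z^n = r^n(cos(nθ) + i sin(nθ))
= 5^2(cos(2*60°) + i sin(2*60°))
= 25(cos 120° + i sin 120°)
= -25/2 + (25*sqrt(3)/2)i


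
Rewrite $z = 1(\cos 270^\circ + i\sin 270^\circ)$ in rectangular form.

a = r cos θ = 1 * 0 = 0
b = r sin θ = 1 * -1 = -1
z = -i


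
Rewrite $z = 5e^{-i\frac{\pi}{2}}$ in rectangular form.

a = r cos θ = 5 * 0 = 0
b = r sin θ = 5 * -1 = -5
z = -5i


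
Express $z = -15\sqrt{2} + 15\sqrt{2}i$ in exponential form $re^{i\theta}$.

r = |z| = sqrt((-15*sqrt(2))^2 + (15*sqrt(2))^2) = sqrt(450 + 450) = sqrt(900) = 30
θ = arctan(b/a) = arctan(21.2132/-21.2132) (quadrant-adjusted) = 135° = 3π/4
z = 30e^(i*3π/4)


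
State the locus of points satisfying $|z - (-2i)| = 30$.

|z - z0| = r describes a circle centered at z0 with radius r
Here z0 = -2i and r = 30
Locus: Circle centered at (0, -2) with radius 30


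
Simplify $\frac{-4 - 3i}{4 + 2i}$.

Multiply numerator and denominator by conjugate (4 - 2i):
= (-4 - 3i)(4 - 2i) / (4^2 + 2^2)
= (-22 - 4i) / 20
Divide through by 2: (-11 - 2i) / 10
= -11/10 - (1/5)i


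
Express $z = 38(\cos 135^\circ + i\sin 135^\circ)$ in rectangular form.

a = r cos θ = 38 * -sqrt(2)/2 = -19*sqrt(2)
b = r sin θ = 38 * sqrt(2)/2 = 19*sqrt(2)
z = -19*sqrt(2) + 19*sqrt(2)i


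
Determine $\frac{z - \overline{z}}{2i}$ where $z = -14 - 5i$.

z - conjugate(z) = 2bi
(z - conjugate(z))/(2i) = 2bi/(2i) = b = -5


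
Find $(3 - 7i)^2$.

(a + bi)^2 = a^2 - b^2 + 2abi
= 3^2 - (-7)^2 + 2*3*(-7)i
= -40 - 42i


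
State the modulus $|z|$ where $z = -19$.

|z| = sqrt(a^2 + b^2) = sqrt((-19)^2 + 0^2) = sqrt(361) = 19


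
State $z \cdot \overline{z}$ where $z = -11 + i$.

z * conjugate(z) = |z|^2 = a^2 + b^2
= (-11)^2 + 1^2 = 122


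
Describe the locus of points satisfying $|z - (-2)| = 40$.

|z - z0| = r describes a circle centered at z0 with radius r
Here z0 = -2 and r = 40
Locus: Circle centered at (-2, 0) with radius 40


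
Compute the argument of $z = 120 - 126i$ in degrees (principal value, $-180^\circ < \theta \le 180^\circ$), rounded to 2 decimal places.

θ = arctan(b/a) = arctan(-126/120) (quadrant-adjusted) = -46.40°


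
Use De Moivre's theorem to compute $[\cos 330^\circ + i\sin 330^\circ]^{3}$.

By De Moivre: z^n = r^n(cos(nθ) + i sin(nθ))
= 1^3(cos(3*330°) + i sin(3*330°))
= 1(cos 270° + i sin 270°)
= -i


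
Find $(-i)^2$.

(a + bi)^2 = a^2 - b^2 + 2abi
= 0^2 - (-1)^2 + 2*0*(-1)i
= -1


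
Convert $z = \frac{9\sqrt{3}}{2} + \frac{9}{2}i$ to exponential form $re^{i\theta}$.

r = |z| = sqrt((9*sqrt(3)/2)^2 + (9/2)^2) = sqrt(243/4 + 81/4) = sqrt(81) = 9
θ = arctan(b/a) = arctan(4.5/7.7942) (quadrant-adjusted) = 30° = π/6
z = 9e^(i*π/6)


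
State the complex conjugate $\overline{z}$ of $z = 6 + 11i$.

If z = a + bi, then conjugate(z) = a - bi
conjugate(6 + 11i) = 6 - 11i


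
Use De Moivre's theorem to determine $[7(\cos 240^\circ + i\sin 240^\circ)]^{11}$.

By De Moivre: z^n = r^n(cos(nθ) + i sin(nθ))
= 7^11(cos(11*240°) + i sin(11*240°))
= 1977326743(cos 120° + i sin 120°)
= -1977326743/2 + (1977326743*sqrt(3)/2)i


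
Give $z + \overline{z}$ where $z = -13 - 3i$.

z + conjugate(z) = (a + bi) + (a - bi) = 2a
= 2 * (-13) = -26


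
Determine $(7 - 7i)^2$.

(a + bi)^2 = a^2 - b^2 + 2abi
= 7^2 - (-7)^2 + 2*7*(-7)i
= -98i


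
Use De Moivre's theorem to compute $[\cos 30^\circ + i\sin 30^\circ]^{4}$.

By De Moivre: z^n = r^n(cos(nθ) + i sin(nθ))
= 1^4(cos(4*30°) + i sin(4*30°))
= 1(cos 120° + i sin 120°)
= -1/2 + (sqrt(3)/2)i


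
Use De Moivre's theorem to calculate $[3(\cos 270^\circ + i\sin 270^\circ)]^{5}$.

By De Moivre: z^n = r^n(cos(nθ) + i sin(nθ))
= 3^5(cos(5*270°) + i sin(5*270°))
= 243(cos 270° + i sin 270°)
= -243i


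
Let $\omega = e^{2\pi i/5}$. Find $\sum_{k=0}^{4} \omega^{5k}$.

Since 5 divides 5, ω^5 = (ω^5)^1 = 1^1 = 1, so every term is 1.
Sum = 5 · 1 = 5


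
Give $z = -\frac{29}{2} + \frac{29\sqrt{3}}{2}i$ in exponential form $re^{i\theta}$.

r = |z| = sqrt((-29/2)^2 + (29*sqrt(3)/2)^2) = sqrt(841/4 + 2523/4) = sqrt(841) = 29
θ = arctan(b/a) = arctan(25.1147/-14.5) (quadrant-adjusted) = 120° = 2π/3
z = 29e^(i*2π/3)


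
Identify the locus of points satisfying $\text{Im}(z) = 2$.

Im(z) = y where z = x + yi; the equation y = 2 is satisfied by all points with that y-coordinate
Locus: Horizontal line y = 2


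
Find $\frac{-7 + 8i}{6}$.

Divisor is real, so divide each part by 6:
= -7/6 + (4/3)i


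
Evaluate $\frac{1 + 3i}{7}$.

Divisor is real, so divide each part by 7:
= 1/7 + (3/7)i


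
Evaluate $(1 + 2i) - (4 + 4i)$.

(1 - 4) + (2 - 4)i = -3 - 2i


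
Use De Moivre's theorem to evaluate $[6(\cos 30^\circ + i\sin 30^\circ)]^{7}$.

By De Moivre: z^n = r^n(cos(nθ) + i sin(nθ))
= 6^7(cos(7*30°) + i sin(7*30°))
= 279936(cos 210° + i sin 210°)
= -139968*sqrt(3) - 139968i


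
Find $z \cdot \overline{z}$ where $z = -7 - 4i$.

z * conjugate(z) = |z|^2 = a^2 + b^2
= (-7)^2 + (-4)^2 = 65


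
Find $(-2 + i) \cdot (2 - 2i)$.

(a1*a2 - b1*b2) + (a1*b2 + b1*a2)i
= (-4 - (-2)) + (4 + 2)i
= -2 + 6i


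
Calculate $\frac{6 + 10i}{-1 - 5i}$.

Multiply numerator and denominator by conjugate (-1 + 5i):
= (6 + 10i)(-1 + 5i) / ((-1)^2 + (-5)^2)
= (-56 + 20i) / 26
Divide through by 2: (-28 + 10i) / 13
= -28/13 + (10/13)i


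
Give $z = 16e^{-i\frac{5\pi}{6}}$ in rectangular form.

a = r cos θ = 16 * -sqrt(3)/2 = -8*sqrt(3)
b = r sin θ = 16 * -1/2 = -8
z = -8*sqrt(3) - 8i


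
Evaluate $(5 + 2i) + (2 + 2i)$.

(5 + 2) + (2 + 2)i = 7 + 4i


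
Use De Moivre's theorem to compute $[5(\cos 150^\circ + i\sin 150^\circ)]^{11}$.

By De Moivre: z^n = r^n(cos(nθ) + i sin(nθ))
= 5^11(cos(11*150°) + i sin(11*150°))
= 48828125(cos 210° + i sin 210°)
= -48828125*sqrt(3)/2 - (48828125/2)i


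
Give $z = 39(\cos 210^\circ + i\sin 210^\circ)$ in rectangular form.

a = r cos θ = 39 * -sqrt(3)/2 = -39*sqrt(3)/2
b = r sin θ = 39 * -1/2 = -39/2
z = -39*sqrt(3)/2 - (39/2)i


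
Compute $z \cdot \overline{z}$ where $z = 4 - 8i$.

z * conjugate(z) = |z|^2 = a^2 + b^2
= 4^2 + (-8)^2 = 80


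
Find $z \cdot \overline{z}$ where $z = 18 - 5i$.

z * conjugate(z) = |z|^2 = a^2 + b^2
= 18^2 + (-5)^2 = 349


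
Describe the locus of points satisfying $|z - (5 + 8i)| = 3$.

|z - z0| = r describes a circle centered at z0 with radius r
Here z0 = 5 + 8i and r = 3
Locus: Circle centered at (5, 8) with radius 3


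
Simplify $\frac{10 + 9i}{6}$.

Divisor is real, so divide each part by 6:
= 5/3 + (3/2)i


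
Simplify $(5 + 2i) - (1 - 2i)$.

(5 - 1) + (2 - (-2))i = 4 + 4i


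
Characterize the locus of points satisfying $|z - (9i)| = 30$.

|z - z0| = r describes a circle centered at z0 with radius r
Here z0 = 9i and r = 30
Locus: Circle centered at (0, 9) with radius 30


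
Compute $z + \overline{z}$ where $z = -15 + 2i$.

z + conjugate(z) = (a + bi) + (a - bi) = 2a
= 2 * (-15) = -30


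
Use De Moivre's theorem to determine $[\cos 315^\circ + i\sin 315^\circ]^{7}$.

By De Moivre: z^n = r^n(cos(nθ) + i sin(nθ))
= 1^7(cos(7*315°) + i sin(7*315°))
= 1(cos 45° + i sin 45°)
= sqrt(2)/2 + (sqrt(2)/2)i


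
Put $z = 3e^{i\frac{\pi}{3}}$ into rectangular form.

a = r cos θ = 3 * 1/2 = 3/2
b = r sin θ = 3 * sqrt(3)/2 = 3*sqrt(3)/2
z = 3/2 + (3*sqrt(3)/2)i


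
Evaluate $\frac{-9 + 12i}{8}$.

Divisor is real, so divide each part by 8:
= -9/8 + (3/2)i


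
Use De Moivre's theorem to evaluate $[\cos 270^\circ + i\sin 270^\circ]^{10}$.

By De Moivre: z^n = r^n(cos(nθ) + i sin(nθ))
= 1^10(cos(10*270°) + i sin(10*270°))
= 1(cos 180° + i sin 180°)
= -1


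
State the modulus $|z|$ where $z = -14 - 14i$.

|z| = sqrt(a^2 + b^2) = sqrt((-14)^2 + (-14)^2) = sqrt(392) = sqrt(392)


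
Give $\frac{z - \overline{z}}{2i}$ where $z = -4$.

z - conjugate(z) = 2bi
(z - conjugate(z))/(2i) = 2bi/(2i) = b = 0


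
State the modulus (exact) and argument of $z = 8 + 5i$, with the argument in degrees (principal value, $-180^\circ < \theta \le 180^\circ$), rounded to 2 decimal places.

|z| = sqrt(8^2 + 5^2) = sqrt(89)
arg(z) = arctan(b/a) = arctan(5/8) (quadrant-adjusted) = 32.01°


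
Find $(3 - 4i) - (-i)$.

(3 - 0) + (-4 - (-1))i = 3 - 3i


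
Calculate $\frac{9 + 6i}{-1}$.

Divisor is real, so divide each part by -1:
= -9 - 6i


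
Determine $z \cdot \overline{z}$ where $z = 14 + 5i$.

z * conjugate(z) = |z|^2 = a^2 + b^2
= 14^2 + 5^2 = 221


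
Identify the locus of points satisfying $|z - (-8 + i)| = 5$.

|z - z0| = r describes a circle centered at z0 with radius r
Here z0 = -8 + i and r = 5
Locus: Circle centered at (-8, 1) with radius 5


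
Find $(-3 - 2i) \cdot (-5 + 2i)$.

(a1*a2 - b1*b2) + (a1*b2 + b1*a2)i
= (15 - (-4)) + (-6 + 10)i
= 19 + 4i


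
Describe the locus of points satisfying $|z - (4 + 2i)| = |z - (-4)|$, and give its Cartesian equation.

|z - z1| = |z - z2| means z is equidistant from z1 and z2,
i.e. the perpendicular bisector of the segment from (4, 2) to (-4, 0) (midpoint (0, 1)).
With z = x + yi, square both sides:
(x - 4)^2 + (y - 2)^2 = (x - (-4))^2 + (y - 0)^2
The x^2 and y^2 terms cancel: -16x + (-4)y = 16 - 20 = -4
Simplify: 4x + y = 1
Locus: Perpendicular bisector of the segment from (4, 2) to (-4, 0): the line 4x + y = 1


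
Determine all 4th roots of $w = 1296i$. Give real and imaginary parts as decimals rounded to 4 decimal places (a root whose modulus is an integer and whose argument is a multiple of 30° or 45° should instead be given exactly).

|w| = 1296, arg(w) = 90°
Root modulus = 1296^(1/4) = 6
Root arguments: θ_k = (90° + 360°k)/4 for k = 0, 1, ..., 3
Compute each root as (root modulus)(cos θ_k + i sin θ_k) using full-precision intermediates, then round to 4 decimal places.
Roots: 5.5433 + 2.2961i, -2.2961 + 5.5433i, -5.5433 - 2.2961i, 2.2961 - 5.5433i


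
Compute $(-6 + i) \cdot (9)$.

(a1*a2 - b1*b2) + (a1*b2 + b1*a2)i
= (-54 - 0) + (0 + 9)i
= -54 + 9i


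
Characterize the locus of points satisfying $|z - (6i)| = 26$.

|z - z0| = r describes a circle centered at z0 with radius r
Here z0 = 6i and r = 26
Locus: Circle centered at (0, 6) with radius 26


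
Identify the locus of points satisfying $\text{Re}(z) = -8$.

Re(z) = x where z = x + yi; the equation x = -8 is satisfied by all points with that x-coordinate
Locus: Vertical line x = -8


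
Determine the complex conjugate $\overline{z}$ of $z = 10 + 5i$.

If z = a + bi, then conjugate(z) = a - bi
conjugate(10 + 5i) = 10 - 5i


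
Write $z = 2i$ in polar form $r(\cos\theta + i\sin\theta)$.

r = |z| = sqrt(a^2 + b^2) = sqrt((0)^2 + (2)^2) = sqrt(0 + 4) = sqrt(4) = 2
a = 0 and b > 0, so z lies on the positive imaginary axis: θ = 90°
z = 2(cos 90° + i sin 90°)


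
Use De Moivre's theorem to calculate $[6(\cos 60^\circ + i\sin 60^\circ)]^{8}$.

By De Moivre: z^n = r^n(cos(nθ) + i sin(nθ))
= 6^8(cos(8*60°) + i sin(8*60°))
= 1679616(cos 120° + i sin 120°)
= -839808 + 839808*sqrt(3)i


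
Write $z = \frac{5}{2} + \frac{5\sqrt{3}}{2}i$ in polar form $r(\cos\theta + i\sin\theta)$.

r = |z| = sqrt(a^2 + b^2) = sqrt((5/2)^2 + (5*sqrt(3)/2)^2) = sqrt(25/4 + 75/4) = sqrt(25) = 5
θ = arctan(b/a) = arctan(4.3301/2.5) (quadrant-adjusted) = 60°
z = 5(cos 60° + i sin 60°)


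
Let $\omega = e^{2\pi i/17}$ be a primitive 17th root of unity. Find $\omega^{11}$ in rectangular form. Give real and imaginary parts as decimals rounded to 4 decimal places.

ω^11 = e^(2πi·11/17) = e^(i·22π/17)
= cos(22π/17) + i sin(22π/17)
= -0.6026 - 0.7980i


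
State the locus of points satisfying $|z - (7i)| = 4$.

|z - z0| = r describes a circle centered at z0 with radius r
Here z0 = 7i and r = 4
Locus: Circle centered at (0, 7) with radius 4


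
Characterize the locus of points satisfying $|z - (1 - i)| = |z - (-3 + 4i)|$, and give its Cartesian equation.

|z - z1| = |z - z2| means z is equidistant from z1 and z2,
i.e. the perpendicular bisector of the segment from (1, -1) to (-3, 4) (midpoint (-1, 3/2)).
With z = x + yi, square both sides:
(x - 1)^2 + (y - (-1))^2 = (x - (-3))^2 + (y - 4)^2
The x^2 and y^2 terms cancel: -8x + 10y = 25 - 2 = 23
Simplify: 8x - 10y = -23
Locus: Perpendicular bisector of the segment from (1, -1) to (-3, 4): the line 8x - 10y = -23


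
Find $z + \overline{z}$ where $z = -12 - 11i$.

z + conjugate(z) = (a + bi) + (a - bi) = 2a
= 2 * (-12) = -24


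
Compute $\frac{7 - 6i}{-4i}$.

Multiply numerator and denominator by conjugate (4i):
= (7 - 6i)(4i) / (0^2 + (-4)^2)
= (24 + 28i) / 16
Divide through by 4: (6 + 7i) / 4
= 3/2 + (7/4)i


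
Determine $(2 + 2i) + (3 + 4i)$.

(2 + 3) + (2 + 4)i = 5 + 6i


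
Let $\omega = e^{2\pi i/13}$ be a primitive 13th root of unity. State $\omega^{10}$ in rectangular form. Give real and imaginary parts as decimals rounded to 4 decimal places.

ω^10 = e^(2πi·10/13) = e^(i·20π/13)
= cos(20π/13) + i sin(20π/13)
= 0.1205 - 0.9927i


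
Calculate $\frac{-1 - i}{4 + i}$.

Multiply numerator and denominator by conjugate (4 - i):
= (-1 - i)(4 - i) / (4^2 + 1^2)
= (-5 - 3i) / 17
= -5/17 - (3/17)i


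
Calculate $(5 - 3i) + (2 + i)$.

(5 + 2) + (-3 + 1)i = 7 - 2i


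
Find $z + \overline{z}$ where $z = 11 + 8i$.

z + conjugate(z) = (a + bi) + (a - bi) = 2a
= 2 * 11 = 22


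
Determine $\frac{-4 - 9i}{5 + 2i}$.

Multiply numerator and denominator by conjugate (5 - 2i):
= (-4 - 9i)(5 - 2i) / (5^2 + 2^2)
= (-38 - 37i) / 29
= -38/29 - (37/29)i


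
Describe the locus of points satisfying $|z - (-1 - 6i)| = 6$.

|z - z0| = r describes a circle centered at z0 with radius r
Here z0 = -1 - 6i and r = 6
Locus: Circle centered at (-1, -6) with radius 6


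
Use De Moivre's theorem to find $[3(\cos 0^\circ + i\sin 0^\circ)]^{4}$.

By De Moivre: z^n = r^n(cos(nθ) + i sin(nθ))
= 3^4(cos(4*0°) + i sin(4*0°))
= 81(cos 0° + i sin 0°)
= 81


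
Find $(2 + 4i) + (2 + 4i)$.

(2 + 2) + (4 + 4)i = 4 + 8i


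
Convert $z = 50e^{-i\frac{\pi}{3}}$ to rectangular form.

a = r cos θ = 50 * 1/2 = 25
b = r sin θ = 50 * -sqrt(3)/2 = -25*sqrt(3)
z = 25 - 25*sqrt(3)i


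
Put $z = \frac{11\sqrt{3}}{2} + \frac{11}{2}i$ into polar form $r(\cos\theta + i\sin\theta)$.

r = |z| = sqrt(a^2 + b^2) = sqrt((11*sqrt(3)/2)^2 + (11/2)^2) = sqrt(363/4 + 121/4) = sqrt(121) = 11
θ = arctan(b/a) = arctan(5.5/9.5263) (quadrant-adjusted) = 30°
z = 11(cos 30° + i sin 30°)


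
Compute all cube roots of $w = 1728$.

|w| = 1728, arg(w) = 0°
Root modulus = 1728^(1/3) = 12
Root arguments: θ_k = (0° + 360°k)/3 for k = 0, 1, ..., 2
Roots: 12, -6 + 6*sqrt(3)i, -6 - 6*sqrt(3)i


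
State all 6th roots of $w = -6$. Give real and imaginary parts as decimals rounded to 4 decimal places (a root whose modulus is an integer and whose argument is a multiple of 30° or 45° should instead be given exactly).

|w| = 6, arg(w) = 180°
Root modulus = 6^(1/6) ≈ 1.348006
Root arguments: θ_k = (180° + 360°k)/6 for k = 0, 1, ..., 5
Compute each root as (root modulus)(cos θ_k + i sin θ_k) using full-precision intermediates, then round to 4 decimal places.
Roots: 1.1674 + 0.6740i, 1.3480i, -1.1674 + 0.6740i, -1.1674 - 0.6740i, -1.3480i, 1.1674 - 0.6740i


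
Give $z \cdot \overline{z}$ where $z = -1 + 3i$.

z * conjugate(z) = |z|^2 = a^2 + b^2
= (-1)^2 + 3^2 = 10


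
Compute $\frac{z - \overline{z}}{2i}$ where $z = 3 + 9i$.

z - conjugate(z) = 2bi
(z - conjugate(z))/(2i) = 2bi/(2i) = b = 9


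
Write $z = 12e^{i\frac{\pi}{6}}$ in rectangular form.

a = r cos θ = 12 * sqrt(3)/2 = 6*sqrt(3)
b = r sin θ = 12 * 1/2 = 6
z = 6*sqrt(3) + 6i


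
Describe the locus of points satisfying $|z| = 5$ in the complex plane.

|z| = 5 means sqrt(x^2 + y^2) = 5
This is a circle of radius 5 centered at the origin


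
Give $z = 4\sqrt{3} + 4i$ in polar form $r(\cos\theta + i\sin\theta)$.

r = |z| = sqrt(a^2 + b^2) = sqrt((4*sqrt(3))^2 + (4)^2) = sqrt(48 + 16) = sqrt(64) = 8
θ = arctan(b/a) = arctan(4/6.9282) (quadrant-adjusted) = 30°
z = 8(cos 30° + i sin 30°)


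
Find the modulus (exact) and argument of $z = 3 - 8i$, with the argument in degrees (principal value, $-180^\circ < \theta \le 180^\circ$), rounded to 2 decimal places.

|z| = sqrt(3^2 + (-8)^2) = sqrt(73)
arg(z) = arctan(b/a) = arctan(-8/3) (quadrant-adjusted) = -69.44°


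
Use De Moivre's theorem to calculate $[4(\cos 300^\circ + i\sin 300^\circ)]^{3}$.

By De Moivre: z^n = r^n(cos(nθ) + i sin(nθ))
= 4^3(cos(3*300°) + i sin(3*300°))
= 64(cos 180° + i sin 180°)
= -64


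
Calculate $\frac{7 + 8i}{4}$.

Divisor is real, so divide each part by 4:
= 7/4 + 2i


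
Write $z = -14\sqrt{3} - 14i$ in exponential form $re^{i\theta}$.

r = |z| = sqrt((-14*sqrt(3))^2 + (-14)^2) = sqrt(588 + 196) = sqrt(784) = 28
θ = arctan(b/a) = arctan(-14/-24.2487) (quadrant-adjusted) = -150° = -5π/6
z = 28e^(-i*5π/6)


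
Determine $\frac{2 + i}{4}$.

Divisor is real, so divide each part by 4:
= 1/2 + (1/4)i


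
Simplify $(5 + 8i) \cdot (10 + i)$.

(a1*a2 - b1*b2) + (a1*b2 + b1*a2)i
= (50 - 8) + (5 + 80)i
= 42 + 85i


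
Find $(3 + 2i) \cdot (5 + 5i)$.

(a1*a2 - b1*b2) + (a1*b2 + b1*a2)i
= (15 - 10) + (15 + 10)i
= 5 + 25i


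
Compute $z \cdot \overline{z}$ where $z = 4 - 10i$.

z * conjugate(z) = |z|^2 = a^2 + b^2
= 4^2 + (-10)^2 = 116


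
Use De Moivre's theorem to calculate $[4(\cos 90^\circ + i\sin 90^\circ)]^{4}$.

By De Moivre: z^n = r^n(cos(nθ) + i sin(nθ))
= 4^4(cos(4*90°) + i sin(4*90°))
= 256(cos 0° + i sin 0°)
= 256


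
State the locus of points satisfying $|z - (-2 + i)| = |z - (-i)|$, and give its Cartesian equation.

|z - z1| = |z - z2| means z is equidistant from z1 and z2,
i.e. the perpendicular bisector of the segment from (-2, 1) to (0, -1) (midpoint (-1, 0)).
With z = x + yi, square both sides:
(x - (-2))^2 + (y - 1)^2 = (x - 0)^2 + (y - (-1))^2
The x^2 and y^2 terms cancel: 4x + (-4)y = 1 - 5 = -4
Simplify: x - y = -1
Locus: Perpendicular bisector of the segment from (-2, 1) to (0, -1): the line x - y = -1


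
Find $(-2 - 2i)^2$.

(a + bi)^2 = a^2 - b^2 + 2abi
= (-2)^2 - (-2)^2 + 2*(-2)*(-2)i
= 8i


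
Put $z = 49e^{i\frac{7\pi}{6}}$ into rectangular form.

a = r cos θ = 49 * -sqrt(3)/2 = -49*sqrt(3)/2
b = r sin θ = 49 * -1/2 = -49/2
z = -49*sqrt(3)/2 - (49/2)i


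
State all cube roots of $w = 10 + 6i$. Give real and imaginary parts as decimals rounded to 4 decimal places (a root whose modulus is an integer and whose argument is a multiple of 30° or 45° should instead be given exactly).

|w| = sqrt(136) ≈ 11.661904, arg(w) ≈ 30.963757°
Root modulus = sqrt(136)^(1/3) ≈ 2.267722
Root arguments: θ_k = (arg(w) + 360°k)/3 for k = 0, 1, ..., 2
Compute each root as (root modulus)(cos θ_k + i sin θ_k) using full-precision intermediates, then round to 4 decimal places.
Roots: 2.2310 + 0.4063i, -1.4674 + 1.7290i, -0.7636 - 2.1353i


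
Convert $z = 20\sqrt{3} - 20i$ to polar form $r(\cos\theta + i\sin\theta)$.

r = |z| = sqrt(a^2 + b^2) = sqrt((20*sqrt(3))^2 + (-20)^2) = sqrt(1200 + 400) = sqrt(1600) = 40
θ = arctan(b/a) = arctan(-20/34.641) (quadrant-adjusted) = 330°
z = 40(cos 330° + i sin 330°)


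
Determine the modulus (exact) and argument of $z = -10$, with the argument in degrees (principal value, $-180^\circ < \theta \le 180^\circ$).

|z| = sqrt((-10)^2 + 0^2) = 10
b = 0 and a < 0, so z lies on the negative real axis: arg(z) = 180°


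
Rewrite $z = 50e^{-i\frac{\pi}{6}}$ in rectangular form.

a = r cos θ = 50 * sqrt(3)/2 = 25*sqrt(3)
b = r sin θ = 50 * -1/2 = -25
z = 25*sqrt(3) - 25i


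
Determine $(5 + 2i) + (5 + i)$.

(5 + 5) + (2 + 1)i = 10 + 3i


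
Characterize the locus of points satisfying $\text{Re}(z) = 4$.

Re(z) = x where z = x + yi; the equation x = 4 is satisfied by all points with that x-coordinate
Locus: Vertical line x = 4


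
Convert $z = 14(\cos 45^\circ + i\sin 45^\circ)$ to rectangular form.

a = r cos θ = 14 * sqrt(2)/2 = 7*sqrt(2)
b = r sin θ = 14 * sqrt(2)/2 = 7*sqrt(2)
z = 7*sqrt(2) + 7*sqrt(2)i


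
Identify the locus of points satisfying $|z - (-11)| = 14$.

|z - z0| = r describes a circle centered at z0 with radius r
Here z0 = -11 and r = 14
Locus: Circle centered at (-11, 0) with radius 14


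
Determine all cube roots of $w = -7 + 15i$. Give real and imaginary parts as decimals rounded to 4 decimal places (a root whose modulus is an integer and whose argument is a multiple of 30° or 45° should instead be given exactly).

|w| = sqrt(274) ≈ 16.552945, arg(w) ≈ 115.016893°
Root modulus = sqrt(274)^(1/3) ≈ 2.548542
Root arguments: θ_k = (arg(w) + 360°k)/3 for k = 0, 1, ..., 2
Compute each root as (root modulus)(cos θ_k + i sin θ_k) using full-precision intermediates, then round to 4 decimal places.
Roots: 1.9990 + 1.5809i, -2.3686 + 0.9407i, 0.3696 - 2.5216i


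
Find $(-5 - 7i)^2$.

(a + bi)^2 = a^2 - b^2 + 2abi
= (-5)^2 - (-7)^2 + 2*(-5)*(-7)i
= -24 + 70i


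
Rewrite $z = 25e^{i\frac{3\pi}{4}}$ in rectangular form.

a = r cos θ = 25 * -sqrt(2)/2 = -25*sqrt(2)/2
b = r sin θ = 25 * sqrt(2)/2 = 25*sqrt(2)/2
z = -25*sqrt(2)/2 + (25*sqrt(2)/2)i


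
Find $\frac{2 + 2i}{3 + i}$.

Multiply numerator and denominator by conjugate (3 - i):
= (2 + 2i)(3 - i) / (3^2 + 1^2)
= (8 + 4i) / 10
Divide through by 2: (4 + 2i) / 5
= 4/5 + (2/5)i


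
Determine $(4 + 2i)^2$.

(a + bi)^2 = a^2 - b^2 + 2abi
= 4^2 - 2^2 + 2*4*2i
= 12 + 16i


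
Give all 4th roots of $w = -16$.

|w| = 16, arg(w) = 180°
Root modulus = 16^(1/4) = 2
Root arguments: θ_k = (180° + 360°k)/4 for k = 0, 1, ..., 3
Roots: sqrt(2) + sqrt(2)i, -sqrt(2) + sqrt(2)i, -sqrt(2) - sqrt(2)i, sqrt(2) - sqrt(2)i


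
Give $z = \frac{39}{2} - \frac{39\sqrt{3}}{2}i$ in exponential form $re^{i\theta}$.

r = |z| = sqrt((39/2)^2 + (-39*sqrt(3)/2)^2) = sqrt(1521/4 + 4563/4) = sqrt(1521) = 39
θ = arctan(b/a) = arctan(-33.775/19.5) (quadrant-adjusted) = -60° = -π/3
z = 39e^(-i*π/3)


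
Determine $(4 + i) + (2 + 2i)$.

(4 + 2) + (1 + 2)i = 6 + 3i


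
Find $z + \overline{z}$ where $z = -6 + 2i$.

z + conjugate(z) = (a + bi) + (a - bi) = 2a
= 2 * (-6) = -12


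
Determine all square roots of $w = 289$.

|w| = 289, arg(w) = 0°
Root modulus = 289^(1/2) = 17
Root arguments: θ_k = (0° + 360°k)/2 for k = 0, 1, ..., 1
Roots: 17, -17


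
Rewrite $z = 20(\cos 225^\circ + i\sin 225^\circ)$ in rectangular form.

a = r cos θ = 20 * -sqrt(2)/2 = -10*sqrt(2)
b = r sin θ = 20 * -sqrt(2)/2 = -10*sqrt(2)
z = -10*sqrt(2) - 10*sqrt(2)i
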